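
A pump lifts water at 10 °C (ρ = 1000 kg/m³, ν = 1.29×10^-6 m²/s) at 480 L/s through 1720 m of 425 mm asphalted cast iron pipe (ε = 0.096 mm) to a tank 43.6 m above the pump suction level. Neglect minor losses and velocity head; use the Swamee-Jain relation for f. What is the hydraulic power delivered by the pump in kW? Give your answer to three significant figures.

V = 4Q/(πD²) = 3.384 m/s; Re = 1.11×10^6; ε/D = 2.26×10^-4; f = 0.01496
h_f = f(L/D)V²/2g = 35.34 m
Total head H = z + h_f = 43.6 + 35.34 = 78.94 m
P_hyd = ρgQH = 1000·9.81·0.480·78.94 = 371.7 kW

P_hyd ≈ 372 kW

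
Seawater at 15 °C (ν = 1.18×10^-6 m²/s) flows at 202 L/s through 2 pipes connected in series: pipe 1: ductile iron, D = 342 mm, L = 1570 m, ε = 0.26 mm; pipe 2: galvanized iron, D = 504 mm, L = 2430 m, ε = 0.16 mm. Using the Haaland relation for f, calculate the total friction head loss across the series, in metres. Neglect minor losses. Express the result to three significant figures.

H ≈ 25.6 m

Pipe 1: V = 2.199 m/s, Re = 6.37×10^5, ε/D = 7.60×10^-4, f = 0.01893, h_1 = f(L/D)V²/2g = 21.41 m
Pipe 2: V = 1.013 m/s, Re = 4.32×10^5, ε/D = 3.17×10^-4, f = 0.01645, h_2 = f(L/D)V²/2g = 4.144 m
Series → Q common, losses add: H = Σh = 25.56 m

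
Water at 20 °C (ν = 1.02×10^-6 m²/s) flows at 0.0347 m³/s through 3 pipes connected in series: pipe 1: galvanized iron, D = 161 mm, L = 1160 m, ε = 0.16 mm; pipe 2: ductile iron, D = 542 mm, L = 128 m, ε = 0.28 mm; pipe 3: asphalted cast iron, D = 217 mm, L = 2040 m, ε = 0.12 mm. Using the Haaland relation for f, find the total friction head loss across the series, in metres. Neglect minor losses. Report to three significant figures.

H ≈ 29.9 m

Pipe 1: V = 1.704 m/s, Re = 2.69×10^5, ε/D = 9.94×10^-4, f = 0.02059, h_1 = f(L/D)V²/2g = 21.97 m
Pipe 2: V = 0.1504 m/s, Re = 7.99×10^4, ε/D = 5.17×10^-4, f = 0.02074, h_2 = f(L/D)V²/2g = 0.005648 m
Pipe 3: V = 0.9383 m/s, Re = 2.00×10^5, ε/D = 5.53×10^-4, f = 0.01891, h_3 = f(L/D)V²/2g = 7.978 m
Series → Q common, losses add: H = Σh = 29.95 m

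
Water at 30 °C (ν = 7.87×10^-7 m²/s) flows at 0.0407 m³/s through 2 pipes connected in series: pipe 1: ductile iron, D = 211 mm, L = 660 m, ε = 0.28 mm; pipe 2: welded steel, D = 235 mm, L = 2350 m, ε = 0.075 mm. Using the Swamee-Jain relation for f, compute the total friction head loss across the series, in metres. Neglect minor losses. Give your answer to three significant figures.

H ≈ 12.5 m

Pipe 1: V = 1.164 m/s, Re = 3.12×10^5, ε/D = 0.00133, f = 0.02198, h_1 = f(L/D)V²/2g = 4.747 m
Pipe 2: V = 0.9384 m/s, Re = 2.80×10^5, ε/D = 3.19×10^-4, f = 0.01730, h_2 = f(L/D)V²/2g = 7.765 m
Series → Q common, losses add: H = Σh = 12.51 m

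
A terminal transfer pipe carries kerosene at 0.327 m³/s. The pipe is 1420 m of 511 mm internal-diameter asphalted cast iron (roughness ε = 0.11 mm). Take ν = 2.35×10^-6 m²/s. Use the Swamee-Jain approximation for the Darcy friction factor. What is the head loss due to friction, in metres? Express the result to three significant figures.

V = 4Q/(πD²) = 4·0.327/(π·0.511²) = 1.594 m/s
Re = VD/ν = 1.594·0.511/2.35×10^-6 = 3.47×10^5 → turbulent
ε/D = 0.11/511 = 2.15×10^-4
Swamee-Jain: f = 0.01619
h_f = f(L/D)V²/(2g) = 0.01619·(1420/0.511)·1.594²/(2·9.81) = 5.828 m

h_f ≈ 5.83 m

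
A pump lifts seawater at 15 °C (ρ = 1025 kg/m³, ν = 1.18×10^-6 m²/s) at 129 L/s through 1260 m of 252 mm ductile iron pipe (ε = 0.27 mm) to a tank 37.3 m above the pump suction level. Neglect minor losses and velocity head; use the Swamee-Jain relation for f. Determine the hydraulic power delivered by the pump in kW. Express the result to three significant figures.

V = 4Q/(πD²) = 2.586 m/s; Re = 5.52×10^5; ε/D = 0.00107; f = 0.02060
h_f = f(L/D)V²/2g = 35.12 m
Total head H = z + h_f = 37.3 + 35.12 = 72.42 m
P_hyd = ρgQH = 1025·9.81·0.129·72.42 = 93.94 kW

P_hyd ≈ 93.9 kW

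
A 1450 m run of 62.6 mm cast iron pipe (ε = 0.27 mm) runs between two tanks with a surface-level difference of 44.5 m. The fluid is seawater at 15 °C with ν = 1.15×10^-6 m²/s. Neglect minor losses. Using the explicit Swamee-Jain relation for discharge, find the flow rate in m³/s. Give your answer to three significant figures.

Q ≈ 0.00341 m³/s

Swamee-Jain (Type II): Q = -0.965·√(gD⁵h_f/L)·ln[ε/(3.7D) + √(3.17ν²L/(gD³h_f))]
√(gD⁵h_f/L) = √(9.81·0.0626⁵·44.5/1450) = 5.380×10^-4
ε/(3.7D) = 0.00117; √(3.17ν²L/(gD³h_f)) = 2.38×10^-4
Q = -0.965·5.380×10^-4·ln(0.001404) = 0.003410 m³/s
Check: V = 1.11 m/s, Re = 6.03×10^4, f = 0.03104, h_f = 45.0 m ≈ 44.5 m ✓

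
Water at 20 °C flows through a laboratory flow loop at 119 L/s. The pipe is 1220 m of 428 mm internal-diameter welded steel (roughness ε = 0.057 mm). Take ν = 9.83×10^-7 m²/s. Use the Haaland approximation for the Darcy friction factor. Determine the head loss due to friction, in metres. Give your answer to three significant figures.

V = 4Q/(πD²) = 4·0.119/(π·0.428²) = 0.8271 m/s
Re = VD/ν = 0.8271·0.428/9.83×10^-7 = 3.60×10^5 → turbulent
ε/D = 0.057/428 = 1.33×10^-4
Haaland: f = 0.01517
h_f = f(L/D)V²/(2g) = 0.01517·(1220/0.428)·0.8271²/(2·9.81) = 1.508 m

h_f ≈ 1.51 m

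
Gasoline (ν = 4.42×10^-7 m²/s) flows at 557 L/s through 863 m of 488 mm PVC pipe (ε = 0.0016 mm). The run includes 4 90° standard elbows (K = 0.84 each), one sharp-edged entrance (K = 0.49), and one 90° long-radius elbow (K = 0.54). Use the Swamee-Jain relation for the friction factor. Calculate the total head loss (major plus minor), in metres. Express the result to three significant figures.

H_L ≈ 9.79 m

V = 4Q/(πD²) = 2.978 m/s; V²/2g = 0.4520 m
Re = 3.29×10^6, ε/D = 3.28×10^-6 → f = 0.009765 (Swamee-Jain)
Major: h_f = f(L/D)·V²/2g = 0.009765·1768·0.4520 = 7.806 m
Minor: ΣK = 4.39; h_m = ΣK·V²/2g = 1.984 m
Total H_L = 7.806 + 1.984 = 9.790 m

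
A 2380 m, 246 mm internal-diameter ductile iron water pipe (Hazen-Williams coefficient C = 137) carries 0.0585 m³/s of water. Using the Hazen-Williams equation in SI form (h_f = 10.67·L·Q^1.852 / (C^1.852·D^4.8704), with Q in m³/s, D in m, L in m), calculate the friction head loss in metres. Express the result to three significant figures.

h_f ≈ 13.5 m

h_f = 10.67·2380·0.0585^1.852 / (137^1.852·0.246^4.8704) = 13.51 m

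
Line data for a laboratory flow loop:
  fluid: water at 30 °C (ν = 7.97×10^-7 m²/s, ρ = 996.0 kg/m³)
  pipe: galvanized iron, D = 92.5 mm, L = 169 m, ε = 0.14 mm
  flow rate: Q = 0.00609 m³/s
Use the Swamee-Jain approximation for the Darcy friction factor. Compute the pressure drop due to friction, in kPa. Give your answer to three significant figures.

Δp ≈ 17.9 kPa

V = 4Q/(πD²) = 4·0.00609/(π·0.0925²) = 0.9062 m/s
Re = VD/ν = 0.9062·0.0925/7.97×10^-7 = 1.05×10^5 → turbulent
ε/D = 0.14/92.5 = 0.00151
Swamee-Jain: f = 0.02389
h_f = f(L/D)V²/(2g) = 0.02389·(169/0.0925)·0.9062²/(2·9.81) = 1.827 m
Δp = ρg·h_f = 996.0·9.81·1.827 = 17.85 kPa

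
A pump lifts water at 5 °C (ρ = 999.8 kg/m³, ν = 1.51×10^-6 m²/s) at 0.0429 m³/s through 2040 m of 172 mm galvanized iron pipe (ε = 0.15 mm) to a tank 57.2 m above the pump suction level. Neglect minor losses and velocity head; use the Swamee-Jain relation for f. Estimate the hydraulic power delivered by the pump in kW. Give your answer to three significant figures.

V = 4Q/(πD²) = 1.846 m/s; Re = 2.10×10^5; ε/D = 8.72×10^-4; f = 0.02061
h_f = f(L/D)V²/2g = 42.46 m
Total head H = z + h_f = 57.2 + 42.46 = 99.66 m
P_hyd = ρgQH = 999.8·9.81·0.0429·99.66 = 41.93 kW

P_hyd ≈ 41.9 kW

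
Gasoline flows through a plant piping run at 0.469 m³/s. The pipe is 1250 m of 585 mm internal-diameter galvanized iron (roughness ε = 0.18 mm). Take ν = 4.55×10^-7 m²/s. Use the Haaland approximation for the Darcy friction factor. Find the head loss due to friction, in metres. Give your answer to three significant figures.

h_f ≈ 5.09 m

V = 4Q/(πD²) = 4·0.469/(π·0.585²) = 1.745 m/s
Re = VD/ν = 1.745·0.585/4.55×10^-7 = 2.24×10^6 → turbulent
ε/D = 0.18/585 = 3.08×10^-4
Haaland: f = 0.01534
h_f = f(L/D)V²/(2g) = 0.01534·(1250/0.585)·1.745²/(2·9.81) = 5.086 m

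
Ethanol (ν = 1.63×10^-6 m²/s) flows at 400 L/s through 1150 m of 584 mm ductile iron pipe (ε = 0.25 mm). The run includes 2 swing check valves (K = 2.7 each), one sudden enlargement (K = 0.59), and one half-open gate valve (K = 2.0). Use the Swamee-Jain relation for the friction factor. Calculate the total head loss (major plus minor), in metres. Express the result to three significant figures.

H_L ≈ 4.77 m

V = 4Q/(πD²) = 1.493 m/s; V²/2g = 0.1137 m
Re = 5.35×10^5, ε/D = 4.28×10^-4 → f = 0.01725 (Swamee-Jain)
Major: h_f = f(L/D)·V²/2g = 0.01725·1969·0.1137 = 3.860 m
Minor: ΣK = 7.99; h_m = ΣK·V²/2g = 0.9081 m
Total H_L = 3.860 + 0.9081 = 4.768 m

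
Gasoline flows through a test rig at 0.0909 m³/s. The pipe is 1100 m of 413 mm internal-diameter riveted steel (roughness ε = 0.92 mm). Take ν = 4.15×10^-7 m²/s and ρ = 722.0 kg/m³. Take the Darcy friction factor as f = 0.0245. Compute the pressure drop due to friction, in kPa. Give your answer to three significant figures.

Δp ≈ 10.8 kPa

V = 4Q/(πD²) = 4·0.0909/(π·0.413²) = 0.6785 m/s
h_f = f(L/D)V²/(2g) = 0.02450·(1100/0.413)·0.6785²/(2·9.81) = 1.531 m
Δp = ρg·h_f = 722.0·9.81·1.531 = 10.85 kPa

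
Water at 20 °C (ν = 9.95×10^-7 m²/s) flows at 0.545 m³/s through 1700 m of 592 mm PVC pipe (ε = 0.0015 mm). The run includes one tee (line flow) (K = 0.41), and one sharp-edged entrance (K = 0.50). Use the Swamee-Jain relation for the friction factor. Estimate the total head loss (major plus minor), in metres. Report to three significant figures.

H_L ≈ 6.70 m

V = 4Q/(πD²) = 1.980 m/s; V²/2g = 0.1998 m
Re = 1.18×10^6, ε/D = 2.53×10^-6 → f = 0.01136 (Swamee-Jain)
Major: h_f = f(L/D)·V²/2g = 0.01136·2872·0.1998 = 6.521 m
Minor: ΣK = 0.910; h_m = ΣK·V²/2g = 0.1818 m
Total H_L = 6.521 + 0.1818 = 6.702 m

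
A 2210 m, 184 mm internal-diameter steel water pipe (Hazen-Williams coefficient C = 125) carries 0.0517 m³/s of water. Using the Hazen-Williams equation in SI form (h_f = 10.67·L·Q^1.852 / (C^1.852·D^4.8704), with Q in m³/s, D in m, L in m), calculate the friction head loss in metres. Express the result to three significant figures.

h_f = 10.67·2210·0.0517^1.852 / (125^1.852·0.184^4.8704) = 48.65 m

h_f ≈ 48.7 m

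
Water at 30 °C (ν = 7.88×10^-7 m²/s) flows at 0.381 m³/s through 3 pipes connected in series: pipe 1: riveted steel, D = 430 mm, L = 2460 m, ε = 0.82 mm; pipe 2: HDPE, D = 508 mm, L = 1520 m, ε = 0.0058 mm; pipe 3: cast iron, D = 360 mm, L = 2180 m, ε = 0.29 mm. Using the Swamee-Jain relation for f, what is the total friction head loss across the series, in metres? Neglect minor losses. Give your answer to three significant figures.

Pipe 1: V = 2.624 m/s, Re = 1.43×10^6, ε/D = 0.00191, f = 0.02332, h_1 = f(L/D)V²/2g = 46.81 m
Pipe 2: V = 1.880 m/s, Re = 1.21×10^6, ε/D = 1.14×10^-5, f = 0.01155, h_2 = f(L/D)V²/2g = 6.227 m
Pipe 3: V = 3.743 m/s, Re = 1.71×10^6, ε/D = 8.06×10^-4, f = 0.01892, h_3 = f(L/D)V²/2g = 81.82 m
Series → Q common, losses add: H = Σh = 134.9 m

H ≈ 135 m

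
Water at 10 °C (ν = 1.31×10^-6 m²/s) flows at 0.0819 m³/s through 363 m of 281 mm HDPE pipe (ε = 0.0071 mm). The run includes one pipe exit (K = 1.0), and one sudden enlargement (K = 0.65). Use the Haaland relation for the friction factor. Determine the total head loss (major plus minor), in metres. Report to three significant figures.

H_L ≈ 1.84 m

V = 4Q/(πD²) = 1.321 m/s; V²/2g = 0.08889 m
Re = 2.83×10^5, ε/D = 2.53×10^-5 → f = 0.01470 (Haaland)
Major: h_f = f(L/D)·V²/2g = 0.01470·1292·0.08889 = 1.688 m
Minor: ΣK = 1.65; h_m = ΣK·V²/2g = 0.1467 m
Total H_L = 1.688 + 0.1467 = 1.835 m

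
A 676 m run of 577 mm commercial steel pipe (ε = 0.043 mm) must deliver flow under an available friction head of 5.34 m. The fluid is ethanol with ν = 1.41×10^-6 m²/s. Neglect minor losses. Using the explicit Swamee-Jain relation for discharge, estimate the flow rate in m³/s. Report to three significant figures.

Q ≈ 0.687 m³/s

Swamee-Jain (Type II): Q = -0.965·√(gD⁵h_f/L)·ln[ε/(3.7D) + √(3.17ν²L/(gD³h_f))]
√(gD⁵h_f/L) = √(9.81·0.577⁵·5.34/676) = 0.07040
ε/(3.7D) = 2.01×10^-5; √(3.17ν²L/(gD³h_f)) = 2.06×10^-5
Q = -0.965·0.07040·ln(4.072×10^-5) = 0.6868 m³/s
Check: V = 2.63 m/s, Re = 1.07×10^6, f = 0.01302, h_f = 5.36 m ≈ 5.34 m ✓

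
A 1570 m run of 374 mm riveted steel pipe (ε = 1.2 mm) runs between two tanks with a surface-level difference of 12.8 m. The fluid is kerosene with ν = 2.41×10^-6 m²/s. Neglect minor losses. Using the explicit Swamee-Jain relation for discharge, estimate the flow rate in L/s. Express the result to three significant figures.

Q ≈ 163 L/s

Swamee-Jain (Type II): Q = -0.965·√(gD⁵h_f/L)·ln[ε/(3.7D) + √(3.17ν²L/(gD³h_f))]
√(gD⁵h_f/L) = √(9.81·0.374⁵·12.8/1570) = 0.02419
ε/(3.7D) = 8.67×10^-4; √(3.17ν²L/(gD³h_f)) = 6.63×10^-5
Q = -0.965·0.02419·ln(9.335×10^-4) = 0.1629 m³/s
Check: V = 1.48 m/s, Re = 2.30×10^5, f = 0.02739, h_f = 12.9 m ≈ 12.8 m ✓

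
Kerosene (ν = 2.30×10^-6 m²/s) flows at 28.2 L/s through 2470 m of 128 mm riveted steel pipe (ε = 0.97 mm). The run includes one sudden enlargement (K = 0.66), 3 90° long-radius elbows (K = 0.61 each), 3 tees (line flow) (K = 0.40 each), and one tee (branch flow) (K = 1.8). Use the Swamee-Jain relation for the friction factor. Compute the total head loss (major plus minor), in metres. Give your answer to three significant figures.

V = 4Q/(πD²) = 2.191 m/s; V²/2g = 0.2448 m
Re = 1.22×10^5, ε/D = 0.00758 → f = 0.03540 (Swamee-Jain)
Major: h_f = f(L/D)·V²/2g = 0.03540·19297·0.2448 = 167.2 m
Minor: ΣK = 5.49; h_m = ΣK·V²/2g = 1.344 m
Total H_L = 167.2 + 1.344 = 168.5 m

H_L ≈ 169 m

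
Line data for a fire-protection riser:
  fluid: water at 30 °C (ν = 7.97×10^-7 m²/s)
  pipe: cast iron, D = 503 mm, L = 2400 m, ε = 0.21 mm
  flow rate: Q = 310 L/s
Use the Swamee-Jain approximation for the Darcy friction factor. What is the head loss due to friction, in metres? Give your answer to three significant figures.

V = 4Q/(πD²) = 4·0.310/(π·0.503²) = 1.560 m/s
Re = VD/ν = 1.560·0.503/7.97×10^-7 = 9.85×10^5 → turbulent
ε/D = 0.21/503 = 4.17×10^-4
Swamee-Jain: f = 0.01672
h_f = f(L/D)V²/(2g) = 0.01672·(2400/0.503)·1.560²/(2·9.81) = 9.898 m

h_f ≈ 9.90 m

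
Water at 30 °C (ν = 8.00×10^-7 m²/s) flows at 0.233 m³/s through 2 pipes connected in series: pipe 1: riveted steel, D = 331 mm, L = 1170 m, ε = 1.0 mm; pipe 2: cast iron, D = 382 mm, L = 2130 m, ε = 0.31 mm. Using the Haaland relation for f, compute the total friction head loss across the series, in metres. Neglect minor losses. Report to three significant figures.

Pipe 1: V = 2.708 m/s, Re = 1.12×10^6, ε/D = 0.00302, f = 0.02638, h_1 = f(L/D)V²/2g = 34.84 m
Pipe 2: V = 2.033 m/s, Re = 9.71×10^5, ε/D = 8.12×10^-4, f = 0.01903, h_2 = f(L/D)V²/2g = 22.35 m
Series → Q common, losses add: H = Σh = 57.20 m

H ≈ 57.2 m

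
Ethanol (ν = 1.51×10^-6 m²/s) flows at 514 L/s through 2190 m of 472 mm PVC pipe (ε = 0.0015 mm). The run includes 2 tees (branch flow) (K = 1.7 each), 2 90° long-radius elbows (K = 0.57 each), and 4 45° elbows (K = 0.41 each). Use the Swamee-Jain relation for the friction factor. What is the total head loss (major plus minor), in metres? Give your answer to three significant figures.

V = 4Q/(πD²) = 2.938 m/s; V²/2g = 0.4398 m
Re = 9.18×10^5, ε/D = 3.18×10^-6 → f = 0.01185 (Swamee-Jain)
Major: h_f = f(L/D)·V²/2g = 0.01185·4640·0.4398 = 24.19 m
Minor: ΣK = 6.18; h_m = ΣK·V²/2g = 2.718 m
Total H_L = 24.19 + 2.718 = 26.90 m

H_L ≈ 26.9 m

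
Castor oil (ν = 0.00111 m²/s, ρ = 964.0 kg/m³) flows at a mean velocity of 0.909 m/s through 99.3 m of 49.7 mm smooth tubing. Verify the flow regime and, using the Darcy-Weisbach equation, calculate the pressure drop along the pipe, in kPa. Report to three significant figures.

Re = VD/ν = 0.909·0.04970/0.00111 = 40.7 → laminar (Re < 2300)
f = 64/Re = 1.572
h_f = f(L/D)V²/(2g) = 1.572·(99.3/0.04970)·0.909²/(2·9.81) = 132.3 m
Δp = ρg·h_f = 964.0·9.81·132.3 = 1251 kPa

Δp ≈ 1250 kPa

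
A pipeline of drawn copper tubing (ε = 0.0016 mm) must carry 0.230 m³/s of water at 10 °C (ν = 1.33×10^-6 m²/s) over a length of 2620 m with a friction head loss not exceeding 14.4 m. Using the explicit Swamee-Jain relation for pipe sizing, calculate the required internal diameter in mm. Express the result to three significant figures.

Swamee-Jain (Type III): D = 0.66·[ε^1.25·(LQ²/(gh_f))^4.75 + ν·Q^9.4·(L/(gh_f))^5.2]^0.04
LQ²/(gh_f) = 0.9811; L/(gh_f) = 18.55
Term 1 = ε^1.25·(…)^4.75 = 5.20×10^-8; Term 2 = ν·Q^9.4·(…)^5.2 = 5.24×10^-6
D = 0.66·(5.20×10^-8 + 5.24×10^-6)^0.04 = 0.4060 m = 406 mm
Check: V = 1.78 m/s, Re = 5.42×10^5, f = 0.01297, h_f = 13.5 m ≈ 14.4 m ✓

D ≈ 406 mm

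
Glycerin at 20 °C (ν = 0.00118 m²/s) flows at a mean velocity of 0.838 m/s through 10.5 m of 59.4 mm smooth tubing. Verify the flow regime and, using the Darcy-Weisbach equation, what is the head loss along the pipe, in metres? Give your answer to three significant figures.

h_f ≈ 9.60 m

Re = VD/ν = 0.838·0.05940/0.00118 = 42.2 → laminar (Re < 2300)
f = 64/Re = 1.517
h_f = f(L/D)V²/(2g) = 1.517·(10.5/0.05940)·0.838²/(2·9.81) = 9.599 m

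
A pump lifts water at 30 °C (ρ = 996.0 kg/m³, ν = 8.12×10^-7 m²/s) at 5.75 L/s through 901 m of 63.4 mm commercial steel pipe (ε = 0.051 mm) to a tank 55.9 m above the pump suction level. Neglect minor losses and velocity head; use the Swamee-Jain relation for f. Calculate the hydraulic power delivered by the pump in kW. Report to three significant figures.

V = 4Q/(πD²) = 1.821 m/s; Re = 1.42×10^5; ε/D = 8.04×10^-4; f = 0.02093
h_f = f(L/D)V²/2g = 50.28 m
Total head H = z + h_f = 55.9 + 50.28 = 106.2 m
P_hyd = ρgQH = 996.0·9.81·0.00575·106.2 = 5.966 kW

P_hyd ≈ 5.97 kW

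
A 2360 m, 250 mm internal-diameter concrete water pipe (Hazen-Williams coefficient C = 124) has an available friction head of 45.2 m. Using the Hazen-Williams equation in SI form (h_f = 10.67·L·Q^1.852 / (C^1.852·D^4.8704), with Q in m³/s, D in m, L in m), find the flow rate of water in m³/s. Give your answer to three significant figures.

Q ≈ 0.107 m³/s

Rearranging: Q = [h_f·C^1.852·D^4.8704 / (10.67·L)]^(1/1.852)
Q = [45.2·124^1.852·0.250^4.8704 / (10.67·2360)]^0.540 = 0.1065 m³/s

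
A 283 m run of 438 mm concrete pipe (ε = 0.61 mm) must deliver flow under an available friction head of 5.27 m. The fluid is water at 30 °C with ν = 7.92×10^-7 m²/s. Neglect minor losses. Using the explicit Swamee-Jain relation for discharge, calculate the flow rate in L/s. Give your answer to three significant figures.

Swamee-Jain (Type II): Q = -0.965·√(gD⁵h_f/L)·ln[ε/(3.7D) + √(3.17ν²L/(gD³h_f))]
√(gD⁵h_f/L) = √(9.81·0.438⁵·5.27/283) = 0.05427
ε/(3.7D) = 3.76×10^-4; √(3.17ν²L/(gD³h_f)) = 1.14×10^-5
Q = -0.965·0.05427·ln(3.878×10^-4) = 0.4113 m³/s
Check: V = 2.73 m/s, Re = 1.51×10^6, f = 0.02154, h_f = 5.29 m ≈ 5.27 m ✓

Q ≈ 411 L/s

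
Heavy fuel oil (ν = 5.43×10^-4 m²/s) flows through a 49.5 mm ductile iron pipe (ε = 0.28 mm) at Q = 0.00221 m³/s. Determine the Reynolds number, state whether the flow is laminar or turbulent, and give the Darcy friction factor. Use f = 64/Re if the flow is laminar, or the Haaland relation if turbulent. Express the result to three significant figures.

Re ≈ 105; laminar; f = 64/Re ≈ 0.611

V = 4Q/(πD²) = 1.148 m/s
Re = VD/ν = 1.148·0.0495/5.43×10^-4 = 105
Re < 2300 → laminar → f = 64/Re = 0.6113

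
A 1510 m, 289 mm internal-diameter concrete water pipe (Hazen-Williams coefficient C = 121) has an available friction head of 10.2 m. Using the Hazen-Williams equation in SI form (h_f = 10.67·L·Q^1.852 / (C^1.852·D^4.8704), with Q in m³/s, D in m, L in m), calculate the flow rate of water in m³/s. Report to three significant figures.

Q ≈ 0.0867 m³/s

Rearranging: Q = [h_f·C^1.852·D^4.8704 / (10.67·L)]^(1/1.852)
Q = [10.2·121^1.852·0.289^4.8704 / (10.67·1510)]^0.540 = 0.08669 m³/s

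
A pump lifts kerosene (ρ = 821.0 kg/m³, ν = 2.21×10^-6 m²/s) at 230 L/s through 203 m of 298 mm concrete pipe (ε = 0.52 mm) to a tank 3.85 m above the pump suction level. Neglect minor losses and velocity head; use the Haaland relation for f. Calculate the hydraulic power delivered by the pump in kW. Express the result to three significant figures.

P_hyd ≈ 23.2 kW

V = 4Q/(πD²) = 3.298 m/s; Re = 4.45×10^5; ε/D = 0.00174; f = 0.02304
h_f = f(L/D)V²/2g = 8.698 m
Total head H = z + h_f = 3.85 + 8.698 = 12.55 m
P_hyd = ρgQH = 821.0·9.81·0.230·12.55 = 23.24 kW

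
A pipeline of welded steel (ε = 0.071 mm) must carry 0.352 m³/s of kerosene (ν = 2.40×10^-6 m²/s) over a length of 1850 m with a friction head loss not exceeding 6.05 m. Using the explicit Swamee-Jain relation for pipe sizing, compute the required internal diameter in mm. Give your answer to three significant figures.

D ≈ 552 mm

Swamee-Jain (Type III): D = 0.66·[ε^1.25·(LQ²/(gh_f))^4.75 + ν·Q^9.4·(L/(gh_f))^5.2]^0.04
LQ²/(gh_f) = 3.862; L/(gh_f) = 31.17
Term 1 = ε^1.25·(…)^4.75 = 0.00400; Term 2 = ν·Q^9.4·(…)^5.2 = 0.00768
D = 0.66·(0.00400 + 0.00768)^0.04 = 0.5524 m = 552 mm
Check: V = 1.47 m/s, Re = 3.38×10^5, f = 0.01547, h_f = 5.70 m ≈ 6.05 m ✓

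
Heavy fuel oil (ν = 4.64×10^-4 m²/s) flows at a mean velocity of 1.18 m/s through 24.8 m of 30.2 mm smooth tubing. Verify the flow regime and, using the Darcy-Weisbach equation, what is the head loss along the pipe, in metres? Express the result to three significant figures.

h_f ≈ 48.6 m

Re = VD/ν = 1.18·0.03020/4.64×10^-4 = 76.8 → laminar (Re < 2300)
f = 64/Re = 0.8333
h_f = f(L/D)V²/(2g) = 0.8333·(24.8/0.03020)·1.18²/(2·9.81) = 48.56 m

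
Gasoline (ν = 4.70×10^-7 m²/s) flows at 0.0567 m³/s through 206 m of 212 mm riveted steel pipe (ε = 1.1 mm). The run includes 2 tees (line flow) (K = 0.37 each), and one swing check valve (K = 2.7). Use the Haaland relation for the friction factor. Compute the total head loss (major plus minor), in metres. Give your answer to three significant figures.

H_L ≈ 4.40 m

V = 4Q/(πD²) = 1.606 m/s; V²/2g = 0.1315 m
Re = 7.25×10^5, ε/D = 0.00519 → f = 0.03089 (Haaland)
Major: h_f = f(L/D)·V²/2g = 0.03089·971.7·0.1315 = 3.947 m
Minor: ΣK = 3.44; h_m = ΣK·V²/2g = 0.4524 m
Total H_L = 3.947 + 0.4524 = 4.400 m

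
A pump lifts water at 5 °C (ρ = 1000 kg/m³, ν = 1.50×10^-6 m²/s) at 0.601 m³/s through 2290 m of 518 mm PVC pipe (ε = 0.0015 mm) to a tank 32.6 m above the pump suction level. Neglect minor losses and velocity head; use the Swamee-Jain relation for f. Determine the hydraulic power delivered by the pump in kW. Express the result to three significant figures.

P_hyd ≈ 319 kW

V = 4Q/(πD²) = 2.852 m/s; Re = 9.85×10^5; ε/D = 2.90×10^-6; f = 0.01171
h_f = f(L/D)V²/2g = 21.46 m
Total head H = z + h_f = 32.6 + 21.46 = 54.06 m
P_hyd = ρgQH = 1000·9.81·0.601·54.06 = 318.7 kW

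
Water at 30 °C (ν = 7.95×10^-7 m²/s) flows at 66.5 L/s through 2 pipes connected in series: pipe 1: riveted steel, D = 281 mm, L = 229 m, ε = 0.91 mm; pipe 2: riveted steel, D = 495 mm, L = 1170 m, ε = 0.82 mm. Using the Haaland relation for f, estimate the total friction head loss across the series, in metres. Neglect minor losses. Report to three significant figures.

Pipe 1: V = 1.072 m/s, Re = 3.79×10^5, ε/D = 0.00324, f = 0.02710, h_1 = f(L/D)V²/2g = 1.294 m
Pipe 2: V = 0.3456 m/s, Re = 2.15×10^5, ε/D = 0.00166, f = 0.02316, h_2 = f(L/D)V²/2g = 0.3332 m
Series → Q common, losses add: H = Σh = 1.627 m

H ≈ 1.63 m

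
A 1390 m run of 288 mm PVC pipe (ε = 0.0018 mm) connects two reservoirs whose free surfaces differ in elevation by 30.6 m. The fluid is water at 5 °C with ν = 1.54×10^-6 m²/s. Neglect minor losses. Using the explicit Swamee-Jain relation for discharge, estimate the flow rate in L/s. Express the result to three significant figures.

Swamee-Jain (Type II): Q = -0.965·√(gD⁵h_f/L)·ln[ε/(3.7D) + √(3.17ν²L/(gD³h_f))]
√(gD⁵h_f/L) = √(9.81·0.288⁵·30.6/1390) = 0.02069
ε/(3.7D) = 1.69×10^-6; √(3.17ν²L/(gD³h_f)) = 3.82×10^-5
Q = -0.965·0.02069·ln(3.986×10^-5) = 0.2022 m³/s
Check: V = 3.10 m/s, Re = 5.81×10^5, f = 0.01286, h_f = 30.5 m ≈ 30.6 m ✓

Q ≈ 202 L/s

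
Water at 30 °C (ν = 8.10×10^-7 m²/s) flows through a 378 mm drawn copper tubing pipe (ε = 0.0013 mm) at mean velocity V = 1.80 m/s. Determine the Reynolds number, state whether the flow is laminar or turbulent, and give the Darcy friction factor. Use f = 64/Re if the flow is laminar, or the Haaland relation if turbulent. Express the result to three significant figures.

Re = VD/ν = 1.800·0.378/8.10×10^-7 = 8.40×10^5
Re > 4000 → turbulent; ε/D = 3.44×10^-6
Haaland: f = 0.01198

Re ≈ 8.40×10^5; turbulent; f ≈ 0.0120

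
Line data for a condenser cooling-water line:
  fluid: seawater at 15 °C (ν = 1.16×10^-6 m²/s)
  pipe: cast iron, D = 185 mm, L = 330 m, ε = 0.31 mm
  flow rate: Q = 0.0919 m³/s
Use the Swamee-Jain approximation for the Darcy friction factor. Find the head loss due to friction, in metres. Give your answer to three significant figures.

h_f ≈ 24.3 m

V = 4Q/(πD²) = 4·0.0919/(π·0.185²) = 3.419 m/s
Re = VD/ν = 3.419·0.185/1.16×10^-6 = 5.45×10^5 → turbulent
ε/D = 0.31/185 = 0.00168
Swamee-Jain: f = 0.02285
h_f = f(L/D)V²/(2g) = 0.02285·(330/0.185)·3.419²/(2·9.81) = 24.28 m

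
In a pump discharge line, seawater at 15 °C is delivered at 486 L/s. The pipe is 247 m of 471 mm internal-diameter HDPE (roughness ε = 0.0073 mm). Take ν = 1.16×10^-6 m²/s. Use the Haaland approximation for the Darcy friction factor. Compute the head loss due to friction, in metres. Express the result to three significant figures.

h_f ≈ 2.42 m

V = 4Q/(πD²) = 4·0.486/(π·0.471²) = 2.789 m/s
Re = VD/ν = 2.789·0.471/1.16×10^-6 = 1.13×10^6 → turbulent
ε/D = 0.0073/471 = 1.55×10^-5
Haaland: f = 0.01166
h_f = f(L/D)V²/(2g) = 0.01166·(247/0.471)·2.789²/(2·9.81) = 2.425 m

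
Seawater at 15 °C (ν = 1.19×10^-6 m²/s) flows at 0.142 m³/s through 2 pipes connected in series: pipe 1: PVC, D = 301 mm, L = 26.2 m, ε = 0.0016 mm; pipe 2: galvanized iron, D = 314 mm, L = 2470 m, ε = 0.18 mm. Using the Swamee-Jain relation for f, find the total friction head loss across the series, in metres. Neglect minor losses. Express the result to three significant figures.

Pipe 1: V = 1.996 m/s, Re = 5.05×10^5, ε/D = 5.32×10^-6, f = 0.01316, h_1 = f(L/D)V²/2g = 0.2324 m
Pipe 2: V = 1.834 m/s, Re = 4.84×10^5, ε/D = 5.73×10^-4, f = 0.01825, h_2 = f(L/D)V²/2g = 24.60 m
Series → Q common, losses add: H = Σh = 24.83 m

H ≈ 24.8 m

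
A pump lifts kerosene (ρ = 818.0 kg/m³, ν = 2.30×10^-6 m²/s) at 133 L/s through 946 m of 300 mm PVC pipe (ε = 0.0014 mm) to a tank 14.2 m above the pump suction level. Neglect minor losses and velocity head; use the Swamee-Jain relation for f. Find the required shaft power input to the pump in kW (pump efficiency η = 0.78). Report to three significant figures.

P_shaft ≈ 31.1 kW

V = 4Q/(πD²) = 1.882 m/s; Re = 2.45×10^5; ε/D = 4.67×10^-6; f = 0.01498
h_f = f(L/D)V²/2g = 8.523 m
Total head H = z + h_f = 14.2 + 8.523 = 22.72 m
P_hyd = ρgQH = 818.0·9.81·0.133·22.72 = 24.25 kW
P_shaft = P_hyd/η = 24.25/0.78 = 31.09 kW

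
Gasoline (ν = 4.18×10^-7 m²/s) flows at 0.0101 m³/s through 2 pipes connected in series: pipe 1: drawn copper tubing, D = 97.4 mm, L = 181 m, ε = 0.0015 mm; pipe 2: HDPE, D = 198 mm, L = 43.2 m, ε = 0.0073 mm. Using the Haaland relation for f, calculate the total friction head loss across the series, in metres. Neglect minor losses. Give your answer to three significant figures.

Pipe 1: V = 1.356 m/s, Re = 3.16×10^5, ε/D = 1.54×10^-5, f = 0.01434, h_1 = f(L/D)V²/2g = 2.495 m
Pipe 2: V = 0.3280 m/s, Re = 1.55×10^5, ε/D = 3.69×10^-5, f = 0.01649, h_2 = f(L/D)V²/2g = 0.01973 m
Series → Q common, losses add: H = Σh = 2.515 m

H ≈ 2.51 m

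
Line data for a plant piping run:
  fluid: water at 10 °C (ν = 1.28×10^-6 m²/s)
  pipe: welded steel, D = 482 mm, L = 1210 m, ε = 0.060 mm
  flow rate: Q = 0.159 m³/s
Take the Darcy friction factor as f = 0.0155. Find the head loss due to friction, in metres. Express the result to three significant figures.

h_f ≈ 1.51 m

V = 4Q/(πD²) = 4·0.159/(π·0.482²) = 0.8714 m/s
h_f = f(L/D)V²/(2g) = 0.01550·(1210/0.482)·0.8714²/(2·9.81) = 1.506 m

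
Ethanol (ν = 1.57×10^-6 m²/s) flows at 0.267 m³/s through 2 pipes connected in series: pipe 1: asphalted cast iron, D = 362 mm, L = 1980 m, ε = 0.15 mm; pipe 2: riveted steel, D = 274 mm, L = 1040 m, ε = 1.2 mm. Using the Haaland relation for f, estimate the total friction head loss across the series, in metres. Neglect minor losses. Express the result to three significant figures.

Pipe 1: V = 2.594 m/s, Re = 5.98×10^5, ε/D = 4.14×10^-4, f = 0.01686, h_1 = f(L/D)V²/2g = 31.64 m
Pipe 2: V = 4.528 m/s, Re = 7.90×10^5, ε/D = 0.00438, f = 0.02936, h_2 = f(L/D)V²/2g = 116.5 m
Series → Q common, losses add: H = Σh = 148.1 m

H ≈ 148 m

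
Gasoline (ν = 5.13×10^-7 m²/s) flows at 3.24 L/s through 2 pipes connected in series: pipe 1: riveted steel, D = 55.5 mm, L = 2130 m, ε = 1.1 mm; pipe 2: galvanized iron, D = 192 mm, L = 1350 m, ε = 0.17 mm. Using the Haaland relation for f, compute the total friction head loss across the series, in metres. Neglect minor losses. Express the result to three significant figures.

Pipe 1: V = 1.339 m/s, Re = 1.45×10^5, ε/D = 0.0198, f = 0.04883, h_1 = f(L/D)V²/2g = 171.3 m
Pipe 2: V = 0.1119 m/s, Re = 4.19×10^4, ε/D = 8.85×10^-4, f = 0.02402, h_2 = f(L/D)V²/2g = 0.1078 m
Series → Q common, losses add: H = Σh = 171.4 m

H ≈ 171 m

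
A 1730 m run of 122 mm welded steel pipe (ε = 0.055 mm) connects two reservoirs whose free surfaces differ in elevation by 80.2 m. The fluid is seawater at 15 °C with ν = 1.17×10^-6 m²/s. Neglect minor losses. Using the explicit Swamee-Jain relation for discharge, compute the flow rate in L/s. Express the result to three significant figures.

Q ≈ 28.9 L/s

Swamee-Jain (Type II): Q = -0.965·√(gD⁵h_f/L)·ln[ε/(3.7D) + √(3.17ν²L/(gD³h_f))]
√(gD⁵h_f/L) = √(9.81·0.122⁵·80.2/1730) = 0.003506
ε/(3.7D) = 1.22×10^-4; √(3.17ν²L/(gD³h_f)) = 7.25×10^-5
Q = -0.965·0.003506·ln(1.943×10^-4) = 0.02891 m³/s
Check: V = 2.47 m/s, Re = 2.58×10^5, f = 0.01825, h_f = 80.7 m ≈ 80.2 m ✓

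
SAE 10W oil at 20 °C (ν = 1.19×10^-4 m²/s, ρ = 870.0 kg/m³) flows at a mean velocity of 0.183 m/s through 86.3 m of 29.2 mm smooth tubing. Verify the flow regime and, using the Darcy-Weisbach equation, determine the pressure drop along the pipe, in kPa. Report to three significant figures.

Re = VD/ν = 0.183·0.02920/1.19×10^-4 = 44.9 → laminar (Re < 2300)
f = 64/Re = 1.425
h_f = f(L/D)V²/(2g) = 1.425·(86.3/0.02920)·0.183²/(2·9.81) = 7.190 m
Δp = ρg·h_f = 870.0·9.81·7.190 = 61.36 kPa

Δp ≈ 61.4 kPa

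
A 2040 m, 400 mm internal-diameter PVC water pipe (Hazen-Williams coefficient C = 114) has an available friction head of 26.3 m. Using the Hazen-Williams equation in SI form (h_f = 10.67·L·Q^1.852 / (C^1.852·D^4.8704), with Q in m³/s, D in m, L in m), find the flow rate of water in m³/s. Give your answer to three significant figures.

Q ≈ 0.272 m³/s

Rearranging: Q = [h_f·C^1.852·D^4.8704 / (10.67·L)]^(1/1.852)
Q = [26.3·114^1.852·0.400^4.8704 / (10.67·2040)]^0.540 = 0.2722 m³/s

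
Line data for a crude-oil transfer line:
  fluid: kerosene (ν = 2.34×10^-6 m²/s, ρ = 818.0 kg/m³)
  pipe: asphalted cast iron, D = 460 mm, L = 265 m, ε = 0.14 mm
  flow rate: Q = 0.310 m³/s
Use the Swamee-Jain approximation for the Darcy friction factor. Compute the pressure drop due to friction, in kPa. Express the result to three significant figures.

Δp ≈ 13.8 kPa

V = 4Q/(πD²) = 4·0.310/(π·0.460²) = 1.865 m/s
Re = VD/ν = 1.865·0.460/2.34×10^-6 = 3.67×10^5 → turbulent
ε/D = 0.14/460 = 3.04×10^-4
Swamee-Jain: f = 0.01680
h_f = f(L/D)V²/(2g) = 0.01680·(265/0.460)·1.865²/(2·9.81) = 1.716 m
Δp = ρg·h_f = 818.0·9.81·1.716 = 13.77 kPa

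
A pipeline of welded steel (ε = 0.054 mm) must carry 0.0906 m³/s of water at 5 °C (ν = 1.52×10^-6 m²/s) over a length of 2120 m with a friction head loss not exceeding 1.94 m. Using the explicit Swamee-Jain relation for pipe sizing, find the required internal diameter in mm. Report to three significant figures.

Swamee-Jain (Type III): D = 0.66·[ε^1.25·(LQ²/(gh_f))^4.75 + ν·Q^9.4·(L/(gh_f))^5.2]^0.04
LQ²/(gh_f) = 0.9144; L/(gh_f) = 111.4
Term 1 = ε^1.25·(…)^4.75 = 3.03×10^-6; Term 2 = ν·Q^9.4·(…)^5.2 = 1.05×10^-5
D = 0.66·(3.03×10^-6 + 1.05×10^-5)^0.04 = 0.4215 m = 422 mm
Check: V = 0.649 m/s, Re = 1.80×10^5, f = 0.01687, h_f = 1.82 m ≈ 1.94 m ✓

D ≈ 422 mm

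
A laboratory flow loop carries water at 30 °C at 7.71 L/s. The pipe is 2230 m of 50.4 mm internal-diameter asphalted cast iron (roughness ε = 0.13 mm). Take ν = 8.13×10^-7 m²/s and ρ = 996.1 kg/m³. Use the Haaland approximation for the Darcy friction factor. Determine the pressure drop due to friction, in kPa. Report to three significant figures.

V = 4Q/(πD²) = 4·0.00771/(π·0.0504²) = 3.865 m/s
Re = VD/ν = 3.865·0.0504/8.13×10^-7 = 2.40×10^5 → turbulent
ε/D = 0.13/50.4 = 0.00258
Haaland: f = 0.02570
h_f = f(L/D)V²/(2g) = 0.02570·(2230/0.0504)·3.865²/(2·9.81) = 865.5 m
Δp = ρg·h_f = 996.1·9.81·865.5 = 8457 kPa

Δp ≈ 8460 kPa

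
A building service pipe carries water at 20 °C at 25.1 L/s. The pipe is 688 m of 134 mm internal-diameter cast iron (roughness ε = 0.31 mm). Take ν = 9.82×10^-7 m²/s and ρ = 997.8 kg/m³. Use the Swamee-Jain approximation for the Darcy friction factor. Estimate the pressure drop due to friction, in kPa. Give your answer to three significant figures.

Δp ≈ 204 kPa

V = 4Q/(πD²) = 4·0.0251/(π·0.134²) = 1.780 m/s
Re = VD/ν = 1.780·0.134/9.82×10^-7 = 2.43×10^5 → turbulent
ε/D = 0.31/134 = 0.00231
Swamee-Jain: f = 0.02519
h_f = f(L/D)V²/(2g) = 0.02519·(688/0.134)·1.780²/(2·9.81) = 20.88 m
Δp = ρg·h_f = 997.8·9.81·20.88 = 204.4 kPa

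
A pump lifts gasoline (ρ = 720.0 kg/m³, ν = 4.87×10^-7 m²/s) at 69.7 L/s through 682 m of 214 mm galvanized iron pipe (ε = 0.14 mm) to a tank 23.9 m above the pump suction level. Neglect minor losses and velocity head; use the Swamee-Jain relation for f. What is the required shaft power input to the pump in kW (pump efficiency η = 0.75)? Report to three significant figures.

P_shaft ≈ 23.0 kW

V = 4Q/(πD²) = 1.938 m/s; Re = 8.52×10^5; ε/D = 6.54×10^-4; f = 0.01834
h_f = f(L/D)V²/2g = 11.19 m
Total head H = z + h_f = 23.9 + 11.19 = 35.09 m
P_hyd = ρgQH = 720.0·9.81·0.0697·35.09 = 17.27 kW
P_shaft = P_hyd/η = 17.27/0.75 = 23.03 kW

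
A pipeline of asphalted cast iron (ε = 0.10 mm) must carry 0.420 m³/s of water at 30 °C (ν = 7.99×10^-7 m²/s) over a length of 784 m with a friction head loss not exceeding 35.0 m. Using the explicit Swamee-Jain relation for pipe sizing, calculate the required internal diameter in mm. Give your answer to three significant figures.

Swamee-Jain (Type III): D = 0.66·[ε^1.25·(LQ²/(gh_f))^4.75 + ν·Q^9.4·(L/(gh_f))^5.2]^0.04
LQ²/(gh_f) = 0.4028; L/(gh_f) = 2.283
Term 1 = ε^1.25·(…)^4.75 = 1.33×10^-7; Term 2 = ν·Q^9.4·(…)^5.2 = 1.68×10^-8
D = 0.66·(1.33×10^-7 + 1.68×10^-8)^0.04 = 0.3520 m = 352 mm
Check: V = 4.32 m/s, Re = 1.90×10^6, f = 0.01526, h_f = 32.3 m ≈ 35.0 m ✓

D ≈ 352 mm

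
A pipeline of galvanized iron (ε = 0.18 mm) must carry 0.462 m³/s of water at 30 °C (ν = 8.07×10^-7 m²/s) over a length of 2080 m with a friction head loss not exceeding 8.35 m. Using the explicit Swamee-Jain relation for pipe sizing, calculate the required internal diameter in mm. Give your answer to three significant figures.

D ≈ 595 mm

Swamee-Jain (Type III): D = 0.66·[ε^1.25·(LQ²/(gh_f))^4.75 + ν·Q^9.4·(L/(gh_f))^5.2]^0.04
LQ²/(gh_f) = 5.420; L/(gh_f) = 25.39
Term 1 = ε^1.25·(…)^4.75 = 0.0639; Term 2 = ν·Q^9.4·(…)^5.2 = 0.0115
D = 0.66·(0.0639 + 0.0115)^0.04 = 0.5952 m = 595 mm
Check: V = 1.66 m/s, Re = 1.22×10^6, f = 0.01565, h_f = 7.69 m ≈ 8.35 m ✓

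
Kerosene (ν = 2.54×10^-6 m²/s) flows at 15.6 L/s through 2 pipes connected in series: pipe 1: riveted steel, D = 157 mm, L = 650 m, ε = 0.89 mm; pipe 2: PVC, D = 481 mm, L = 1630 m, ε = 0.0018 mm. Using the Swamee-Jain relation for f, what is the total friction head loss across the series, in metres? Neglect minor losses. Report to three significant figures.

H ≈ 4.64 m

Pipe 1: V = 0.8058 m/s, Re = 4.98×10^4, ε/D = 0.00567, f = 0.03360, h_1 = f(L/D)V²/2g = 4.604 m
Pipe 2: V = 0.08585 m/s, Re = 1.63×10^4, ε/D = 3.74×10^-6, f = 0.02722, h_2 = f(L/D)V²/2g = 0.03465 m
Series → Q common, losses add: H = Σh = 4.639 m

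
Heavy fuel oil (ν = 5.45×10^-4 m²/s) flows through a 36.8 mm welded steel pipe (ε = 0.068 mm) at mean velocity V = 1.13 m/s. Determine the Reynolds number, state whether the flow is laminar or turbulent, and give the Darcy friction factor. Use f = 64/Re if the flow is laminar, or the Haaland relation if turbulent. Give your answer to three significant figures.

Re ≈ 76.3; laminar; f = 64/Re ≈ 0.839

Re = VD/ν = 1.130·0.0368/5.45×10^-4 = 76.3
Re < 2300 → laminar → f = 64/Re = 0.8388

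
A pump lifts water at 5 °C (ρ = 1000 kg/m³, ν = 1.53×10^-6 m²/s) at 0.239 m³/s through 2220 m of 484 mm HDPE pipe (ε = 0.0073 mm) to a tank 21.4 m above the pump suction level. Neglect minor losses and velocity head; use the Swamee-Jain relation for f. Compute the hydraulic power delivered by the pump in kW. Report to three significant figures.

V = 4Q/(πD²) = 1.299 m/s; Re = 4.11×10^5; ε/D = 1.51×10^-5; f = 0.01378
h_f = f(L/D)V²/2g = 5.435 m
Total head H = z + h_f = 21.4 + 5.435 = 26.83 m
P_hyd = ρgQH = 1000·9.81·0.239·26.83 = 62.92 kW

P_hyd ≈ 62.9 kW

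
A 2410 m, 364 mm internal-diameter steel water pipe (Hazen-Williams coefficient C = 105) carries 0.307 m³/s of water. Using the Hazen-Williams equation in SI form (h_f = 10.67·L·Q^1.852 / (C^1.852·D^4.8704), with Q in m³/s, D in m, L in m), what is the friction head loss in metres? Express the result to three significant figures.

h_f = 10.67·2410·0.307^1.852 / (105^1.852·0.364^4.8704) = 71.57 m

h_f ≈ 71.6 m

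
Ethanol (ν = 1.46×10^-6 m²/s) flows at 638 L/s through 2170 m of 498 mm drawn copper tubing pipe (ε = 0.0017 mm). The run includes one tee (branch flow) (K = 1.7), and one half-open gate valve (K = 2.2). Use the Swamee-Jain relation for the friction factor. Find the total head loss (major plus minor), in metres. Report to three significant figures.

V = 4Q/(πD²) = 3.275 m/s; V²/2g = 0.5468 m
Re = 1.12×10^6, ε/D = 3.41×10^-6 → f = 0.01149 (Swamee-Jain)
Major: h_f = f(L/D)·V²/2g = 0.01149·4357·0.5468 = 27.37 m
Minor: ΣK = 3.90; h_m = ΣK·V²/2g = 2.133 m
Total H_L = 27.37 + 2.133 = 29.50 m

H_L ≈ 29.5 m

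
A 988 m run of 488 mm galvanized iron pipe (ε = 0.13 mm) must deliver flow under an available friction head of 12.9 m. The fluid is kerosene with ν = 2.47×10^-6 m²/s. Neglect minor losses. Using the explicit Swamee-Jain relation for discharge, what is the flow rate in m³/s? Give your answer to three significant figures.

Q ≈ 0.525 m³/s

Swamee-Jain (Type II): Q = -0.965·√(gD⁵h_f/L)·ln[ε/(3.7D) + √(3.17ν²L/(gD³h_f))]
√(gD⁵h_f/L) = √(9.81·0.488⁵·12.9/988) = 0.05954
ε/(3.7D) = 7.20×10^-5; √(3.17ν²L/(gD³h_f)) = 3.60×10^-5
Q = -0.965·0.05954·ln(1.080×10^-4) = 0.5247 m³/s
Check: V = 2.81 m/s, Re = 5.54×10^5, f = 0.01598, h_f = 13.0 m ≈ 12.9 m ✓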